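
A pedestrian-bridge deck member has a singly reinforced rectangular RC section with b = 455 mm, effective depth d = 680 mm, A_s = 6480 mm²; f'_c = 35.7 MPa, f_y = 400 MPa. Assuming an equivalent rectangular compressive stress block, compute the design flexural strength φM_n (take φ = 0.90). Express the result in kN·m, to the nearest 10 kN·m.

φM_n ≈ 1370 kN·m

T = A_s f_y = 6480 × 400 = 2592000 N = 2592 kN.
From C = T: a = T/(0.85 f'_c b) = 2592000/(0.85 × 35.7 × 455) = 187.73 mm.
M_n = T(d − a/2) = 2592 kN × (680 − 93.865) mm = 1519.26 kN·m.
φM_n = 0.90 × 1519.26 = 1367.33 kN·m.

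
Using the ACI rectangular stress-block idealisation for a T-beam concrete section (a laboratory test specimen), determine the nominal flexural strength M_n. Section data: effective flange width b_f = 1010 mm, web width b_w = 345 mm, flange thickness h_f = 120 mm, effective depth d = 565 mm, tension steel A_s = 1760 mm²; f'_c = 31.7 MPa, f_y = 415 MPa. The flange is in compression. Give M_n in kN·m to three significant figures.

Tension: T = A_s f_y = 1760 × 415 = 730400 N.
Try a within the flange: a = T/(0.85 f'_c b_f) = 730400/(0.85 × 31.7 × 1010) = 26.84 mm.
Since a = 26.84 ≤ h_f = 120 mm, the stress block lies entirely in the flange; analyse as a rectangular beam of width b_f.
M_n = T(d − a/2) = 730400 × (565 − 13.42) = 402.87 × 10⁶ N·mm.
M_n = 402.87 kN·m.

M_n ≈ 403 kN·m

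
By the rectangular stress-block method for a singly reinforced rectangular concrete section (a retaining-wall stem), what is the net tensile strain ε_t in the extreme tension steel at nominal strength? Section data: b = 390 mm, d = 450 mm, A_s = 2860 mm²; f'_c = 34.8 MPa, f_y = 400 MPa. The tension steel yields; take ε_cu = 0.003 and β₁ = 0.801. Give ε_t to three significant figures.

ε_t ≈ 0.00790

a = A_s f_y/(0.85 f'_c b) = 99.17 mm.
β₁ = 0.801, so c = a/β₁ = 99.17/0.801 = 123.81 mm.
From the linear strain diagram with ε_cu = 0.003: ε_t = 0.003 (d − c)/c = 0.003 × (450 − 123.81)/123.81 = 0.00790.
Since ε_t ≥ 0.005, the section is tension-controlled.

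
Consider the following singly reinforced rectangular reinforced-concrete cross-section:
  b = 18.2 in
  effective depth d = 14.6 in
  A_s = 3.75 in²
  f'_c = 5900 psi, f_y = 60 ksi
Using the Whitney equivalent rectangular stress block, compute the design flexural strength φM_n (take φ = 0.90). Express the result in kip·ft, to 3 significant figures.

T = A_s f_y = 3.75 × 60 = 225 kips.
a = T/(0.85 f'_c b) = 225/(0.85 × 5.9 × 18.2) = 2.465 in.
M_n = T(d − a/2) = 225 × (14.6 − 1.2325) = 3007.7 kip·in = 3007.7/12 = 250.64 kip·ft.
φM_n = 0.90 × 250.64 = 225.58 kip·ft.

φM_n ≈ 226 kip·ft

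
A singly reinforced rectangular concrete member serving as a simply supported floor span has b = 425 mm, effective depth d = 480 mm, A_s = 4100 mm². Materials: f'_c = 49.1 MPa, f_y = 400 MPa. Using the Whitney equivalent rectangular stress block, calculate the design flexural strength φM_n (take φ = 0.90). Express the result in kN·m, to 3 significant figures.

T = A_s f_y = 4100 × 400 = 1640000 N = 1640 kN.
From C = T: a = T/(0.85 f'_c b) = 1640000/(0.85 × 49.1 × 425) = 92.46 mm.
M_n = T(d − a/2) = 1640 kN × (480 − 46.23) mm = 711.38 kN·m.
φM_n = 0.90 × 711.38 = 640.24 kN·m.

φM_n ≈ 640 kN·m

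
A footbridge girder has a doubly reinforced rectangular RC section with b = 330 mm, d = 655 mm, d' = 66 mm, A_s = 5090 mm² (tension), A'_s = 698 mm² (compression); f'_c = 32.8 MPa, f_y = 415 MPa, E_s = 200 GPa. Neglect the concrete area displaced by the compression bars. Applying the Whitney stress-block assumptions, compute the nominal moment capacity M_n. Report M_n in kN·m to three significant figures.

Assume both tension and compression steel yield.
Net tension couple steel: A_s − A'_s = 4392 mm².
a = (A_s − A'_s) f_y / (0.85 f'_c b) = 1822680/(0.85 × 32.8 × 330) = 198.11 mm.
c = a/β₁ = 198.11/0.816 = 242.78 mm; ε'_s = 0.003(c − d')/c = 0.0022 ≥ f_y/E_s = 0.0021, so compression steel does yield.
M_n = (A_s − A'_s) f_y (d − a/2) + A'_s f_y (d − d') = [1822680 × (655 − 99.055) + 289670 × (655 − 66)] × 10⁻⁶ = 1013.31 + 170.62 = 1183.93 kN·m.

M_n ≈ 1180 kN·m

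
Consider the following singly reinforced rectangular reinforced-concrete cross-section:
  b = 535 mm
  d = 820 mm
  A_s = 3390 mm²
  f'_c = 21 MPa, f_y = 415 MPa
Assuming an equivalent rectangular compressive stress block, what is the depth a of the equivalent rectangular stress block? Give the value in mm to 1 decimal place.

T = A_s f_y = 3390 × 415 = 1406850 N = 1406.85 kN.
Setting C = 0.85 f'_c a b equal to T: a = 1406850/(0.85 × 21 × 535) = 147.3 mm.

a ≈ 147.3 mm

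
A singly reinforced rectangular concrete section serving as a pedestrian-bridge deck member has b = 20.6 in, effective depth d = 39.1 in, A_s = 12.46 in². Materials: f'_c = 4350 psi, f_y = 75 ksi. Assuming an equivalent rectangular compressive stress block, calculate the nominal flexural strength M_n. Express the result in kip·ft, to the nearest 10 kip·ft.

T = A_s f_y = 12.46 × 75 = 934.5 kips.
a = T/(0.85 f'_c b) = 934.5/(0.85 × 4.35 × 20.6) = 12.269 in.
M_n = T(d − a/2) = 934.5 × (39.1 − 6.1345) = 30806.3 kip·in = 30806.3/12 = 2567.19 kip·ft.

M_n ≈ 2570 kip·ft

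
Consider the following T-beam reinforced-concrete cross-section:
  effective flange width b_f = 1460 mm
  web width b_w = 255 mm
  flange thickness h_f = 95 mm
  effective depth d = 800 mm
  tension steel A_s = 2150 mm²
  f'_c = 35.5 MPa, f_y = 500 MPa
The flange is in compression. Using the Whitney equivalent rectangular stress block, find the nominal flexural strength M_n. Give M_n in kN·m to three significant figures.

Tension: T = A_s f_y = 2150 × 500 = 1075000 N.
Try a within the flange: a = T/(0.85 f'_c b_f) = 1075000/(0.85 × 35.5 × 1460) = 24.40 mm.
Since a = 24.40 ≤ h_f = 95 mm, the stress block lies entirely in the flange; analyse as a rectangular beam of width b_f.
M_n = T(d − a/2) = 1075000 × (800 − 12.2) = 846.89 × 10⁶ N·mm.
M_n = 846.89 kN·m.

M_n ≈ 847 kN·m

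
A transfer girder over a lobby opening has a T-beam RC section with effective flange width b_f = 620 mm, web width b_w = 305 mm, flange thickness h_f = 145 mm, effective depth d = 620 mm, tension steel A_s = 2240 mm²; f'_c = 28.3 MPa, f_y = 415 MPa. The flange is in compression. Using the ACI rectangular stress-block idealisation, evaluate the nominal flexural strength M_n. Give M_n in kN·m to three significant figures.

Tension: T = A_s f_y = 2240 × 415 = 929600 N.
Try a within the flange: a = T/(0.85 f'_c b_f) = 929600/(0.85 × 28.3 × 620) = 62.33 mm.
Since a = 62.33 ≤ h_f = 145 mm, the stress block lies entirely in the flange; analyse as a rectangular beam of width b_f.
M_n = T(d − a/2) = 929600 × (620 − 31.165) = 547.38 × 10⁶ N·mm.
M_n = 547.38 kN·m.

M_n ≈ 547 kN·m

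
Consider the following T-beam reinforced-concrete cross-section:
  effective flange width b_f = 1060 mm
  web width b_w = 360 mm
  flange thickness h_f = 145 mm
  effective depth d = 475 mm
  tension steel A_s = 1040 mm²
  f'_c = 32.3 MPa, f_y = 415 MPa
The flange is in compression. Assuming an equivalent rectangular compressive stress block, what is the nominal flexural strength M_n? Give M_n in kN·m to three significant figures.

Tension: T = A_s f_y = 1040 × 415 = 431600 N.
Try a within the flange: a = T/(0.85 f'_c b_f) = 431600/(0.85 × 32.3 × 1060) = 14.83 mm.
Since a = 14.83 ≤ h_f = 145 mm, the stress block lies entirely in the flange; analyse as a rectangular beam of width b_f.
M_n = T(d − a/2) = 431600 × (475 − 7.415) = 201.81 × 10⁶ N·mm.
M_n = 201.81 kN·m.

M_n ≈ 202 kN·m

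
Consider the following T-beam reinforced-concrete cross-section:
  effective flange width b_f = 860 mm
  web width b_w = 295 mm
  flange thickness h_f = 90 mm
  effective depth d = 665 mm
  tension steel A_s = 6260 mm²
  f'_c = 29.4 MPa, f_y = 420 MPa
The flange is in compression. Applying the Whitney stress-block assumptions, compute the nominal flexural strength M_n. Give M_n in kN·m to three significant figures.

Tension: T = A_s f_y = 6260 × 420 = 2629200 N.
Try a within the flange: a = T/(0.85 f'_c b_f) = 2629200/(0.85 × 29.4 × 860) = 122.34 mm.
a = 122.34 > h_f = 90 mm: the block extends into the web. Split into flange-overhang and web parts.
C_f = 0.85 f'_c (b_f − b_w) h_f = 0.85 × 29.4 × (860 − 295) × 90 = 1270742 N.
Remaining web compression depth: a_w = (T − C_f)/(0.85 f'_c b_w) = (2629200 − 1270742)/(0.85 × 29.4 × 295) = 184.27 mm.
M_n = C_f(d − h_f/2) + (T − C_f)(d − a_w/2) = 1270742 × (665 − 45) + 1358458 × (665 − 92.135) = 787.86 + 778.21 = 1566.07 × 10⁶ N·mm.
M_n = 1566.07 kN·m.

M_n ≈ 1570 kN·m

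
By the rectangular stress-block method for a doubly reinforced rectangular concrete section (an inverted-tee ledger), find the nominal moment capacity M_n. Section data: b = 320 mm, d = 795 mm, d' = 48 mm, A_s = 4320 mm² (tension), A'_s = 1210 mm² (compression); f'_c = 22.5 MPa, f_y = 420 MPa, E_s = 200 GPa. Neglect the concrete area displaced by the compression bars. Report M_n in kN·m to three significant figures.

M_n ≈ 1280 kN·m

Assume both tension and compression steel yield.
Net tension couple steel: A_s − A'_s = 3110 mm².
a = (A_s − A'_s) f_y / (0.85 f'_c b) = 1306200/(0.85 × 22.5 × 320) = 213.43 mm.
c = a/β₁ = 213.43/0.85 = 251.09 mm; ε'_s = 0.003(c − d')/c = 0.0024 ≥ f_y/E_s = 0.0021, so compression steel does yield.
M_n = (A_s − A'_s) f_y (d − a/2) + A'_s f_y (d − d') = [1306200 × (795 − 106.715) + 508200 × (795 − 48)] × 10⁻⁶ = 899.04 + 379.63 = 1278.67 kN·m.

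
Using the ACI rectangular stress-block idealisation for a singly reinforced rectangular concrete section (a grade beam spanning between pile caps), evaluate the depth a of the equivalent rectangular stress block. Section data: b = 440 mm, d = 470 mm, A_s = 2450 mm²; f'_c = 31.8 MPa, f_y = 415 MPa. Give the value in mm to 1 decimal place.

T = A_s f_y = 2450 × 415 = 1016750 N = 1016.75 kN.
Setting C = 0.85 f'_c a b equal to T: a = 1016750/(0.85 × 31.8 × 440) = 85.5 mm.

a ≈ 85.5 mm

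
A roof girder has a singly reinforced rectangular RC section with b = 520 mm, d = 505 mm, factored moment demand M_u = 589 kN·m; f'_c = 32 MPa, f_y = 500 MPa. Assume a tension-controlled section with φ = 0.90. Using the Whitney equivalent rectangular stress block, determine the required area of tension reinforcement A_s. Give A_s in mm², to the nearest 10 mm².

A_s ≈ 2880 mm²

M_n = M_u/φ = 589/0.90 = 654.444 kN·m.
With M_n = 0.85 f'_c a b (d − a/2), solve the quadratic for a:
a = d − √(d² − 2M_n/(0.85 f'_c b)) = 505 − √(505² − 2 × 654.444×10⁶/(0.85 × 32 × 520)) = 101.91 mm.
A_s = 0.85 f'_c a b / f_y = 0.85 × 32 × 101.91 × 520 / 500 = 2882.8 mm².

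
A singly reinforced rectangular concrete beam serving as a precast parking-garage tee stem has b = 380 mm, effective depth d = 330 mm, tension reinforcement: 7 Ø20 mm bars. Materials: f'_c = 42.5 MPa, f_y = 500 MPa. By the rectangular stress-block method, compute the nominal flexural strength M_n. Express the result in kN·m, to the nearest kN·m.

A_s = 7 × 314 = 2198 mm².
T = A_s f_y = 2198 × 500 = 1099000 N = 1099 kN.
From C = T: a = T/(0.85 f'_c b) = 1099000/(0.85 × 42.5 × 380) = 80.06 mm.
M_n = T(d − a/2) = 1099 kN × (330 − 40.03) mm = 318.68 kN·m.

M_n ≈ 319 kN·m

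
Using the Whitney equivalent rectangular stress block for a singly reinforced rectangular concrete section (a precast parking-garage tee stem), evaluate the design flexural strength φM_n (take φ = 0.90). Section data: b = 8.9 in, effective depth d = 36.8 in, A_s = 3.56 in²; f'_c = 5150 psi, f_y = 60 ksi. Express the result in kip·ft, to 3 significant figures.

φM_n ≈ 546 kip·ft

T = A_s f_y = 3.56 × 60 = 213.6 kips.
a = T/(0.85 f'_c b) = 213.6/(0.85 × 5.15 × 8.9) = 5.483 in.
M_n = T(d − a/2) = 213.6 × (36.8 − 2.7415) = 7274.9 kip·in = 7274.9/12 = 606.24 kip·ft.
φM_n = 0.90 × 606.24 = 545.62 kip·ft.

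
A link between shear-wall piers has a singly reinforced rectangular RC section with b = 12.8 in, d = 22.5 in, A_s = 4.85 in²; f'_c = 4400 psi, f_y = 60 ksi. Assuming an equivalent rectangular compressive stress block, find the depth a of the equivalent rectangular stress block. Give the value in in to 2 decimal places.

T = A_s f_y = 4.85 × 60 = 291 kips.
a = T/(0.85 f'_c b) = 291/(0.85 × 4.4 × 12.8) = 6.08 in.

a ≈ 6.08 in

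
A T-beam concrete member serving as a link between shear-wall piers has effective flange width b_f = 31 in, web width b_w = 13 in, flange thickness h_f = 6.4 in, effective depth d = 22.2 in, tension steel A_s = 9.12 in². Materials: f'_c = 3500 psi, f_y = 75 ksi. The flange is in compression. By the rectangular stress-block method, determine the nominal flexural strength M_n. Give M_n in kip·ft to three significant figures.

Tension: T = A_s f_y = 9.12 × 75 = 684 kips.
Try a within the flange: a = T/(0.85 f'_c b_f) = 684/(0.85 × 3.5 × 31) = 7.417 in.
a = 7.417 > h_f = 6.4 in: the block extends into the web. Split into flange-overhang and web parts.
C_f = 0.85 f'_c (b_f − b_w) h_f = 0.85 × 3.5 × (31 − 13) × 6.4 = 342.7 kips.
Remaining web compression depth: a_w = (T − C_f)/(0.85 f'_c b_w) = (684 − 342.7)/(0.85 × 3.5 × 13) = 8.825 in.
M_n = C_f(d − h_f/2) + (T − C_f)(d − a_w/2) = 342.7 × (22.2 − 3.2) + 341.3 × (22.2 − 4.4125) = 6511.3 + 6070.9 = 12582.2 kip·in.
M_n = 12582.2/12 = 1048.52 kip·ft.

M_n ≈ 1050 kip·ft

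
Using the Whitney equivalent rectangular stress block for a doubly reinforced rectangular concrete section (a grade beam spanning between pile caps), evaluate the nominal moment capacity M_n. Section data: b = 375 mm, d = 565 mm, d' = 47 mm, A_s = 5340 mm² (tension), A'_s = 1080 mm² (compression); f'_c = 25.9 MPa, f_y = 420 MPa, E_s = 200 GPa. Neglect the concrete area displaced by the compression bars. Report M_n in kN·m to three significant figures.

Assume both tension and compression steel yield.
Net tension couple steel: A_s − A'_s = 4260 mm².
a = (A_s − A'_s) f_y / (0.85 f'_c b) = 1789200/(0.85 × 25.9 × 375) = 216.72 mm.
c = a/β₁ = 216.72/0.85 = 254.96 mm; ε'_s = 0.003(c − d')/c = 0.0024 ≥ f_y/E_s = 0.0021, so compression steel does yield.
M_n = (A_s − A'_s) f_y (d − a/2) + A'_s f_y (d − d') = [1789200 × (565 − 108.36) + 453600 × (565 − 47)] × 10⁻⁶ = 817.02 + 234.96 = 1051.98 kN·m.

M_n ≈ 1050 kN·m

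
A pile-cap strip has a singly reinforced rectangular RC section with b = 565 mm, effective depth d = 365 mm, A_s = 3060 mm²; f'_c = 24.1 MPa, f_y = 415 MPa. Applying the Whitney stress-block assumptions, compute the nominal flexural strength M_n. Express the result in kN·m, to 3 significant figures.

T = A_s f_y = 3060 × 415 = 1269900 N = 1269.9 kN.
From C = T: a = T/(0.85 f'_c b) = 1269900/(0.85 × 24.1 × 565) = 109.72 mm.
M_n = T(d − a/2) = 1269.9 kN × (365 − 54.86) mm = 393.85 kN·m.

M_n ≈ 394 kN·m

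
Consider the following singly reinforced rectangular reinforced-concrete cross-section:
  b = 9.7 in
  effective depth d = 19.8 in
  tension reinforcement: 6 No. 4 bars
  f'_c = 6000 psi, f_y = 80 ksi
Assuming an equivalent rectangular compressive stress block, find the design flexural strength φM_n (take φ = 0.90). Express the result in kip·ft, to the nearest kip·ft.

φM_n ≈ 136 kip·ft

A_s = 6 × 0.2 = 1.2 in².
T = A_s f_y = 1.2 × 80 = 96 kips.
a = T/(0.85 f'_c b) = 96/(0.85 × 6 × 9.7) = 1.941 in.
M_n = T(d − a/2) = 96 × (19.8 − 0.9705) = 1807.6 kip·in = 1807.6/12 = 150.63 kip·ft.
φM_n = 0.90 × 150.63 = 135.57 kip·ft.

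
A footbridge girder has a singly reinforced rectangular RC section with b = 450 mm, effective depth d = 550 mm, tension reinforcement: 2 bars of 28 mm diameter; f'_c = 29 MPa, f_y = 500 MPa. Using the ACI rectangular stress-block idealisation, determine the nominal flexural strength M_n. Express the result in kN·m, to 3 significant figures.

A_s = 2 × 616 = 1232 mm².
T = A_s f_y = 1232 × 500 = 616000 N = 616 kN.
From C = T: a = T/(0.85 f'_c b) = 616000/(0.85 × 29 × 450) = 55.53 mm.
M_n = T(d − a/2) = 616 kN × (550 − 27.765) mm = 321.70 kN·m.

M_n ≈ 322 kN·m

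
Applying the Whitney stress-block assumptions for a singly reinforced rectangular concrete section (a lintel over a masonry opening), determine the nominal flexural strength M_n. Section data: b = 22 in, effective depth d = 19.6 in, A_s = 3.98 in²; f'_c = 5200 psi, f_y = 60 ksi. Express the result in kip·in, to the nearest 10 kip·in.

T = A_s f_y = 3.98 × 60 = 238.8 kips.
a = T/(0.85 f'_c b) = 238.8/(0.85 × 5.2 × 22) = 2.456 in.
M_n = T(d − a/2) = 238.8 × (19.6 − 1.228) = 4387.2 kip·in.

M_n ≈ 4390 kip·in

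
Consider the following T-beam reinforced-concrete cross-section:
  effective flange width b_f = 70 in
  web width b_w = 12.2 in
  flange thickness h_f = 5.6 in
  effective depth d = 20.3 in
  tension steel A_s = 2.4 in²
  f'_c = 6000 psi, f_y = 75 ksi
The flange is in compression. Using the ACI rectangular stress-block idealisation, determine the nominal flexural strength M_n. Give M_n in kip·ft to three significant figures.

Tension: T = A_s f_y = 2.4 × 75 = 180 kips.
Try a within the flange: a = T/(0.85 f'_c b_f) = 180/(0.85 × 6 × 70) = 0.504 in.
Since a = 0.504 ≤ h_f = 5.6 in, the stress block lies entirely in the flange; analyse as a rectangular beam of width b_f.
M_n = T(d − a/2) = 180 × (20.3 − 0.252) = 3608.6 kip·in.
M_n = 3608.6/12 = 300.72 kip·ft.

M_n ≈ 301 kip·ft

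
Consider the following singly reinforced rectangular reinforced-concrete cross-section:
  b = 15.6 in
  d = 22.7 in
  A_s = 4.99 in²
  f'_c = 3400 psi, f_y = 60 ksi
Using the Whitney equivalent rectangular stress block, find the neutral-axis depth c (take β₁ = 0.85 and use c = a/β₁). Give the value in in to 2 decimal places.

c ≈ 7.81 in

T = A_s f_y = 4.99 × 60 = 299.4 kips.
a = T/(0.85 f'_c b) = 299.4/(0.85 × 3.4 × 15.6) = 6.6409 in.
With β₁ = 0.85, c = a/β₁ = 6.6409/0.85 = 7.81 in.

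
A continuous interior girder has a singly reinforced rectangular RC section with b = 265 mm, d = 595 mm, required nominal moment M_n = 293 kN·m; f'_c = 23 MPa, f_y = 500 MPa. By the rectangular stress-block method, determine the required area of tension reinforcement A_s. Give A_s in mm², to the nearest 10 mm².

A_s ≈ 1080 mm²

With M_n = 0.85 f'_c a b (d − a/2), solve the quadratic for a:
a = d − √(d² − 2M_n/(0.85 f'_c b)) = 595 − √(595² − 2 × 293×10⁶/(0.85 × 23 × 265)) = 104.17 mm.
A_s = 0.85 f'_c a b / f_y = 0.85 × 23 × 104.17 × 265 / 500 = 1079.4 mm².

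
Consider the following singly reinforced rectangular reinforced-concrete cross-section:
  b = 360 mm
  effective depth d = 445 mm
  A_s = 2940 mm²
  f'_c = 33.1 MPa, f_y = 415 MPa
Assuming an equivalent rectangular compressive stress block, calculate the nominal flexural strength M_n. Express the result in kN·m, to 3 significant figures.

M_n ≈ 469 kN·m

T = A_s f_y = 2940 × 415 = 1220100 N = 1220.1 kN.
From C = T: a = T/(0.85 f'_c b) = 1220100/(0.85 × 33.1 × 360) = 120.46 mm.
M_n = T(d − a/2) = 1220.1 kN × (445 − 60.23) mm = 469.46 kN·m.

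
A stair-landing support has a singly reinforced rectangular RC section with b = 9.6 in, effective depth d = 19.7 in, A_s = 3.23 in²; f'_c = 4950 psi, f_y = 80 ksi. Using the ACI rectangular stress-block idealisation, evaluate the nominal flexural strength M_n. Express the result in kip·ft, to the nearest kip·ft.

T = A_s f_y = 3.23 × 80 = 258.4 kips.
a = T/(0.85 f'_c b) = 258.4/(0.85 × 4.95 × 9.6) = 6.397 in.
M_n = T(d − a/2) = 258.4 × (19.7 − 3.1985) = 4264.0 kip·in = 4264.0/12 = 355.33 kip·ft.

M_n ≈ 355 kip·ft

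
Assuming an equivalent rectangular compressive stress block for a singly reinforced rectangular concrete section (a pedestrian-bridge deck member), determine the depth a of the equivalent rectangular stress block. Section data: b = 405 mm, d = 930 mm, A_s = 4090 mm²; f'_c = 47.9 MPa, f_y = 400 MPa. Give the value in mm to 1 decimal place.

a ≈ 99.2 mm

T = A_s f_y = 4090 × 400 = 1636000 N = 1636 kN.
Setting C = 0.85 f'_c a b equal to T: a = 1636000/(0.85 × 47.9 × 405) = 99.2 mm.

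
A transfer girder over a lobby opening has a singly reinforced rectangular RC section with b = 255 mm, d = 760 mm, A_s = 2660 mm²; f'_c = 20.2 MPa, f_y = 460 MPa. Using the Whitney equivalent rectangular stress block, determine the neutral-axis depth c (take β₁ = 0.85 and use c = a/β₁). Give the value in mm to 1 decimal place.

c ≈ 328.8 mm

T = A_s f_y = 2660 × 460 = 1223600 N = 1223.6 kN.
Setting C = 0.85 f'_c a b equal to T: a = 1223600/(0.85 × 20.2 × 255) = 279.466 mm.
With β₁ = 0.85, c = a/β₁ = 279.466/0.85 = 328.8 mm.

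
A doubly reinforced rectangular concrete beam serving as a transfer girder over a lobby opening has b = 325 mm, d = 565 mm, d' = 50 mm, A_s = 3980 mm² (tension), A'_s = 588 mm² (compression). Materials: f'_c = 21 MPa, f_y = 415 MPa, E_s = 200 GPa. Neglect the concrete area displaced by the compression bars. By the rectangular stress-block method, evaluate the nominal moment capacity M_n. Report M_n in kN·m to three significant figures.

M_n ≈ 750 kN·m

Assume both tension and compression steel yield.
Net tension couple steel: A_s − A'_s = 3392 mm².
a = (A_s − A'_s) f_y / (0.85 f'_c b) = 1407680/(0.85 × 21 × 325) = 242.65 mm.
c = a/β₁ = 242.65/0.85 = 285.47 mm; ε'_s = 0.003(c − d')/c = 0.0025 ≥ f_y/E_s = 0.0021, so compression steel does yield.
M_n = (A_s − A'_s) f_y (d − a/2) + A'_s f_y (d − d') = [1407680 × (565 − 121.325) + 244020 × (565 − 50)] × 10⁻⁶ = 624.55 + 125.67 = 750.22 kN·m.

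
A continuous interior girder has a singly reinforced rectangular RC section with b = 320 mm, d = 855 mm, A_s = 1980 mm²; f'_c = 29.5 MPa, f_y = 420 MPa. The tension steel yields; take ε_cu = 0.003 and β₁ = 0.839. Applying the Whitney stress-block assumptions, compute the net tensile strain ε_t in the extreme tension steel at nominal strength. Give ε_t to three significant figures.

ε_t ≈ 0.0178

a = A_s f_y/(0.85 f'_c b) = 103.64 mm.
β₁ = 0.839, so c = a/β₁ = 103.64/0.839 = 123.53 mm.
From the linear strain diagram with ε_cu = 0.003: ε_t = 0.003 (d − c)/c = 0.003 × (855 − 123.53)/123.53 = 0.0178.
Since ε_t ≥ 0.005, the section is tension-controlled.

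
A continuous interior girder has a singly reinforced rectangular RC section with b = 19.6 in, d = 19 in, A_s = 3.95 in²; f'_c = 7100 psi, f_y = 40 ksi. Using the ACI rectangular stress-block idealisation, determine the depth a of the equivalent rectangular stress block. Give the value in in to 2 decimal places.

T = A_s f_y = 3.95 × 40 = 158 kips.
a = T/(0.85 f'_c b) = 158/(0.85 × 7.1 × 19.6) = 1.34 in.

a ≈ 1.34 in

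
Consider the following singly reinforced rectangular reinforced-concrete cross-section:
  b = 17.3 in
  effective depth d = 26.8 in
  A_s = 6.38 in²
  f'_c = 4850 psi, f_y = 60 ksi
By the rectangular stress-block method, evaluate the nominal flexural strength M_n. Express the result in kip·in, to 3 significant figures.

T = A_s f_y = 6.38 × 60 = 382.8 kips.
a = T/(0.85 f'_c b) = 382.8/(0.85 × 4.85 × 17.3) = 5.367 in.
M_n = T(d − a/2) = 382.8 × (26.8 − 2.6835) = 9231.8 kip·in.

M_n ≈ 9230 kip·in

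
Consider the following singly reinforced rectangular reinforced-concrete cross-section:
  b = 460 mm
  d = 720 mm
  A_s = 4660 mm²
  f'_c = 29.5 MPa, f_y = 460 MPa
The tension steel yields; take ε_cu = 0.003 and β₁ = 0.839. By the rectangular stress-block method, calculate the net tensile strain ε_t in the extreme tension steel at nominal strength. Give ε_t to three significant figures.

ε_t ≈ 0.00675

a = A_s f_y/(0.85 f'_c b) = 185.84 mm.
β₁ = 0.839, so c = a/β₁ = 185.84/0.839 = 221.50 mm.
From the linear strain diagram with ε_cu = 0.003: ε_t = 0.003 (d − c)/c = 0.003 × (720 − 221.50)/221.50 = 0.00675.
Since ε_t ≥ 0.005, the section is tension-controlled.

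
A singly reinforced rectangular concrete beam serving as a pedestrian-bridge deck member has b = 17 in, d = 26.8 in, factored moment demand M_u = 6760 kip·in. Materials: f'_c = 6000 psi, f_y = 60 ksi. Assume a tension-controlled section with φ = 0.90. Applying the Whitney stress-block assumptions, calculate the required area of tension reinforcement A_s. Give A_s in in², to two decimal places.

A_s ≈ 4.99 in²

M_n = M_u/φ = 6760/0.90 = 7511.11 kip·in.
From M_n = 0.85 f'_c a b (d − a/2):
a = d − √(d² − 2M_n/(0.85 f'_c b)) = 26.8 − √(26.8² − 2 × 7511.11/(0.85 × 6 × 17)) = 3.455 in.
A_s = 0.85 f'_c a b / f_y = 0.85 × 6 × 3.455 × 17 / 60 = 4.992 in².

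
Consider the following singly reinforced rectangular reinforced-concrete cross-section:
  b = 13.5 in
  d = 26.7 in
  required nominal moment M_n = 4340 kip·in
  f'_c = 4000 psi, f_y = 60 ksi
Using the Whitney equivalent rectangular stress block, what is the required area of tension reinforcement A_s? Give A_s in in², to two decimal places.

From M_n = 0.85 f'_c a b (d − a/2):
a = d − √(d² − 2M_n/(0.85 f'_c b)) = 26.7 − √(26.7² − 2 × 4340/(0.85 × 4 × 13.5)) = 3.814 in.
A_s = 0.85 f'_c a b / f_y = 0.85 × 4 × 3.814 × 13.5 / 60 = 2.918 in².

A_s ≈ 2.92 in²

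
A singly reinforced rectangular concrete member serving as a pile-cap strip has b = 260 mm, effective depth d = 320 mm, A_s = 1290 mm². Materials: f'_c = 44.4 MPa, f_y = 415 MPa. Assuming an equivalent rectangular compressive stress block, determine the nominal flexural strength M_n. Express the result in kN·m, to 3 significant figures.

T = A_s f_y = 1290 × 415 = 535350 N = 535.35 kN.
From C = T: a = T/(0.85 f'_c b) = 535350/(0.85 × 44.4 × 260) = 54.56 mm.
M_n = T(d − a/2) = 535.35 kN × (320 − 27.28) mm = 156.71 kN·m.

M_n ≈ 157 kN·m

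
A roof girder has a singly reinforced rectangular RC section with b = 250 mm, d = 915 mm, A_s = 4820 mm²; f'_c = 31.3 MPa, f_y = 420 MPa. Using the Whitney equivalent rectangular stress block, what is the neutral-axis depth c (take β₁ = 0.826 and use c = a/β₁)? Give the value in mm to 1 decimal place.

c ≈ 368.5 mm

T = A_s f_y = 4820 × 420 = 2024400 N = 2024.4 kN.
Setting C = 0.85 f'_c a b equal to T: a = 2024400/(0.85 × 31.3 × 250) = 304.364 mm.
With β₁ = 0.826, c = a/β₁ = 304.364/0.826 = 368.5 mm.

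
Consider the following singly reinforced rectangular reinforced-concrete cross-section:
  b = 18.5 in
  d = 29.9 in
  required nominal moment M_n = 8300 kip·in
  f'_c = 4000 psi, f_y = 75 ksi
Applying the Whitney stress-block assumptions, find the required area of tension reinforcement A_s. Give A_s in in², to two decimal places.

A_s ≈ 4.02 in²

From M_n = 0.85 f'_c a b (d − a/2):
a = d − √(d² − 2M_n/(0.85 f'_c b)) = 29.9 − √(29.9² − 2 × 8300/(0.85 × 4 × 18.5)) = 4.798 in.
A_s = 0.85 f'_c a b / f_y = 0.85 × 4 × 4.798 × 18.5 / 75 = 4.024 in².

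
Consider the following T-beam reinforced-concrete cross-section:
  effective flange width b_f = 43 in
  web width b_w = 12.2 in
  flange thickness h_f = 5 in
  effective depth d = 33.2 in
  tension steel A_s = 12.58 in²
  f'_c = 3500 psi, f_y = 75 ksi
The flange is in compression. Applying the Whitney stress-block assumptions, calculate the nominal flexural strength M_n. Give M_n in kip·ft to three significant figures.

M_n ≈ 2240 kip·ft

Tension: T = A_s f_y = 12.58 × 75 = 943.5 kips.
Try a within the flange: a = T/(0.85 f'_c b_f) = 943.5/(0.85 × 3.5 × 43) = 7.375 in.
a = 7.375 > h_f = 5 in: the block extends into the web. Split into flange-overhang and web parts.
C_f = 0.85 f'_c (b_f − b_w) h_f = 0.85 × 3.5 × (43 − 12.2) × 5 = 458.2 kips.
Remaining web compression depth: a_w = (T − C_f)/(0.85 f'_c b_w) = (943.5 − 458.2)/(0.85 × 3.5 × 12.2) = 13.371 in.
M_n = C_f(d − h_f/2) + (T − C_f)(d − a_w/2) = 458.2 × (33.2 − 2.5) + 485.3 × (33.2 − 6.6855) = 14066.7 + 12867.5 = 26934.2 kip·in.
M_n = 26934.2/12 = 2244.52 kip·ft.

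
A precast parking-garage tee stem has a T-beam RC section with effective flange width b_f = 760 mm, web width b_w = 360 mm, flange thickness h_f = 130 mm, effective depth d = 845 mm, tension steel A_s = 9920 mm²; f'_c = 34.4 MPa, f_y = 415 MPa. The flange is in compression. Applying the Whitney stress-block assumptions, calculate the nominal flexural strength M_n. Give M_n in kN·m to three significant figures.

M_n ≈ 3060 kN·m

Tension: T = A_s f_y = 9920 × 415 = 4116800 N.
Try a within the flange: a = T/(0.85 f'_c b_f) = 4116800/(0.85 × 34.4 × 760) = 185.25 mm.
a = 185.25 > h_f = 130 mm: the block extends into the web. Split into flange-overhang and web parts.
C_f = 0.85 f'_c (b_f − b_w) h_f = 0.85 × 34.4 × (760 − 360) × 130 = 1520480 N.
Remaining web compression depth: a_w = (T − C_f)/(0.85 f'_c b_w) = (4116800 − 1520480)/(0.85 × 34.4 × 360) = 246.65 mm.
M_n = C_f(d − h_f/2) + (T − C_f)(d − a_w/2) = 1520480 × (845 − 65) + 2596320 × (845 − 123.325) = 1185.97 + 1873.70 = 3059.67 × 10⁶ N·mm.
M_n = 3059.67 kN·m.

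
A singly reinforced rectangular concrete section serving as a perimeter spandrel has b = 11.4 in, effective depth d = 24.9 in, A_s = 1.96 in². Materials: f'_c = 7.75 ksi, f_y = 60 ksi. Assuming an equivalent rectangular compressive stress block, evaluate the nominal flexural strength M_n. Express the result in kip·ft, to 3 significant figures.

M_n ≈ 236 kip·ft

T = A_s f_y = 1.96 × 60 = 117.6 kips.
a = T/(0.85 f'_c b) = 117.6/(0.85 × 7.75 × 11.4) = 1.566 in.
M_n = T(d − a/2) = 117.6 × (24.9 − 0.783) = 2836.2 kip·in = 2836.2/12 = 236.35 kip·ft.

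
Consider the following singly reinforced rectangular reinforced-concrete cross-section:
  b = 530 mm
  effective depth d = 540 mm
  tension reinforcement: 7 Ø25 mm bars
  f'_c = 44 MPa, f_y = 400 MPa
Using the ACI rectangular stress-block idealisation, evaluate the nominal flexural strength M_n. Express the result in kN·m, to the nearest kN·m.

M_n ≈ 695 kN·m

A_s = 7 × 491 = 3437 mm².
T = A_s f_y = 3437 × 400 = 1374800 N = 1374.8 kN.
From C = T: a = T/(0.85 f'_c b) = 1374800/(0.85 × 44 × 530) = 69.36 mm.
M_n = T(d − a/2) = 1374.8 kN × (540 − 34.68) mm = 694.71 kN·m.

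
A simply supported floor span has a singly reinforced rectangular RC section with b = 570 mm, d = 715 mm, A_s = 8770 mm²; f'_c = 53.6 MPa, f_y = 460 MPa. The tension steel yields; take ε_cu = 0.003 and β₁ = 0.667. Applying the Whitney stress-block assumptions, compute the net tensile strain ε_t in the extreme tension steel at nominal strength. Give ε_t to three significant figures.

a = A_s f_y/(0.85 f'_c b) = 155.35 mm.
β₁ = 0.667, so c = a/β₁ = 155.35/0.667 = 232.91 mm.
From the linear strain diagram with ε_cu = 0.003: ε_t = 0.003 (d − c)/c = 0.003 × (715 − 232.91)/232.91 = 0.00621.
Since ε_t ≥ 0.005, the section is tension-controlled.

ε_t ≈ 0.00621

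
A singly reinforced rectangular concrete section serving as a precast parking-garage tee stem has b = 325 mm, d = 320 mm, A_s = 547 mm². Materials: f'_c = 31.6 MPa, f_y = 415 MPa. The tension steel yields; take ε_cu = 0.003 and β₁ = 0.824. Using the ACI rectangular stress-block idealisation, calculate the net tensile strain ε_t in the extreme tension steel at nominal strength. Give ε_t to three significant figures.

a = A_s f_y/(0.85 f'_c b) = 26.00 mm.
β₁ = 0.824, so c = a/β₁ = 26.00/0.824 = 31.55 mm.
From the linear strain diagram with ε_cu = 0.003: ε_t = 0.003 (d − c)/c = 0.003 × (320 − 31.55)/31.55 = 0.0274.
Since ε_t ≥ 0.005, the section is tension-controlled.

ε_t ≈ 0.0274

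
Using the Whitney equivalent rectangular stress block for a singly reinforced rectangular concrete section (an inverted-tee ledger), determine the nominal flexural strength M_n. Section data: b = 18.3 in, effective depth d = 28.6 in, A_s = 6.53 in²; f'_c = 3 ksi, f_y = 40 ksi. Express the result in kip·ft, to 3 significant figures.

T = A_s f_y = 6.53 × 40 = 261.2 kips.
a = T/(0.85 f'_c b) = 261.2/(0.85 × 3 × 18.3) = 5.597 in.
M_n = T(d − a/2) = 261.2 × (28.6 − 2.7985) = 6739.4 kip·in = 6739.4/12 = 561.62 kip·ft.

M_n ≈ 562 kip·ft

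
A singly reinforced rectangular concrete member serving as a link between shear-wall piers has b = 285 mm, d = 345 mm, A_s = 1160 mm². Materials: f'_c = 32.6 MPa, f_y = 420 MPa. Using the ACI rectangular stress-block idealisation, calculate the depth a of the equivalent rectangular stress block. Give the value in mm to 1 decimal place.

T = A_s f_y = 1160 × 420 = 487200 N = 487.2 kN.
Setting C = 0.85 f'_c a b equal to T: a = 487200/(0.85 × 32.6 × 285) = 61.7 mm.

a ≈ 61.7 mm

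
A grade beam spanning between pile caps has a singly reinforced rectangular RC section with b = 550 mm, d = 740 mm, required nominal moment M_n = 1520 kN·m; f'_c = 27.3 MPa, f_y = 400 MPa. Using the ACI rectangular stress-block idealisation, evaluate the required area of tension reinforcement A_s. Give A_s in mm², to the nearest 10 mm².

A_s ≈ 5860 mm²

With M_n = 0.85 f'_c a b (d − a/2), solve the quadratic for a:
a = d − √(d² − 2M_n/(0.85 f'_c b)) = 740 − √(740² − 2 × 1520×10⁶/(0.85 × 27.3 × 550)) = 183.76 mm.
A_s = 0.85 f'_c a b / f_y = 0.85 × 27.3 × 183.76 × 550 / 400 = 5863.2 mm².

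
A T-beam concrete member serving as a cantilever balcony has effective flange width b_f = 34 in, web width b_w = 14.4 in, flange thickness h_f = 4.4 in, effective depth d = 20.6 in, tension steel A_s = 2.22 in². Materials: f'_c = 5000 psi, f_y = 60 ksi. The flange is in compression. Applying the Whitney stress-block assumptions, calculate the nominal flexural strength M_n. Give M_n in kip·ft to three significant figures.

M_n ≈ 224 kip·ft

Tension: T = A_s f_y = 2.22 × 60 = 133.2 kips.
Try a within the flange: a = T/(0.85 f'_c b_f) = 133.2/(0.85 × 5 × 34) = 0.922 in.
Since a = 0.922 ≤ h_f = 4.4 in, the stress block lies entirely in the flange; analyse as a rectangular beam of width b_f.
M_n = T(d − a/2) = 133.2 × (20.6 − 0.461) = 2682.5 kip·in.
M_n = 2682.5/12 = 223.54 kip·ft.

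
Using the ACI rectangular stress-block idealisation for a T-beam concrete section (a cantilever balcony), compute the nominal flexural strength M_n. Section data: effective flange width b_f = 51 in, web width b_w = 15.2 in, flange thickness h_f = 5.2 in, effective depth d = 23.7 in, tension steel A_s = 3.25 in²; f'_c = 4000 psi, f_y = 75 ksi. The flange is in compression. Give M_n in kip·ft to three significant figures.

M_n ≈ 467 kip·ft

Tension: T = A_s f_y = 3.25 × 75 = 243.75 kips.
Try a within the flange: a = T/(0.85 f'_c b_f) = 243.75/(0.85 × 4 × 51) = 1.406 in.
Since a = 1.406 ≤ h_f = 5.2 in, the stress block lies entirely in the flange; analyse as a rectangular beam of width b_f.
M_n = T(d − a/2) = 243.75 × (23.7 − 0.703) = 5605.5 kip·in.
M_n = 5605.5/12 = 467.13 kip·ft.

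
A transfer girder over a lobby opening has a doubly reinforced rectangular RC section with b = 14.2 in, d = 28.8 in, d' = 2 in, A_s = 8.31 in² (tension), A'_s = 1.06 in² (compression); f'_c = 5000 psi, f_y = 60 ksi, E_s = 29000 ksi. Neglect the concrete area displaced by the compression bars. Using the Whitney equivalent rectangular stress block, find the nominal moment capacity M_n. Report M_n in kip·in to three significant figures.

Assume both steels yield.
a = (A_s − A'_s) f_y/(0.85 f'_c b) = (8.31 − 1.06) × 60/(0.85 × 5 × 14.2) = 7.208 in.
c = a/β₁ = 7.208/0.8 = 9.010 in; ε'_s = 0.003(c − d')/c = 0.0023 ≥ ε_y = 0.0021, so the compression steel yields.
M_n = (A_s − A'_s) f_y (d − a/2) + A'_s f_y (d − d') = 435 × (28.8 − 3.604) + 63.6 × (28.8 − 2) = 10960.3 + 1704.5 = 12664.8 kip·in.

M_n ≈ 12700 kip·in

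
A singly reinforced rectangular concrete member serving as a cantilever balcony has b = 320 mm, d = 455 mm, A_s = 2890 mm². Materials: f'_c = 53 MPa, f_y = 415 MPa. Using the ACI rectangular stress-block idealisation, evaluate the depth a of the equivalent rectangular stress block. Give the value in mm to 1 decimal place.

a ≈ 83.2 mm

T = A_s f_y = 2890 × 415 = 1199350 N = 1199.35 kN.
Setting C = 0.85 f'_c a b equal to T: a = 1199350/(0.85 × 53 × 320) = 83.2 mm.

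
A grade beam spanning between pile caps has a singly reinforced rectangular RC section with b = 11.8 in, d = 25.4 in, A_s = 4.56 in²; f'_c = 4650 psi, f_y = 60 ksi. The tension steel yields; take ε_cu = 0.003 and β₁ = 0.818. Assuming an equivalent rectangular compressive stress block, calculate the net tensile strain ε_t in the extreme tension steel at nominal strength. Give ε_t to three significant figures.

a = A_s f_y/(0.85 f'_c b) = 5.866 in.
β₁ = 0.818, so c = a/β₁ = 5.866/0.818 = 7.171 in.
From the linear strain diagram with ε_cu = 0.003: ε_t = 0.003 (d − c)/c = 0.003 × (25.4 − 7.171)/7.171 = 0.00763.
Since ε_t ≥ 0.005, the section is tension-controlled.

ε_t ≈ 0.00763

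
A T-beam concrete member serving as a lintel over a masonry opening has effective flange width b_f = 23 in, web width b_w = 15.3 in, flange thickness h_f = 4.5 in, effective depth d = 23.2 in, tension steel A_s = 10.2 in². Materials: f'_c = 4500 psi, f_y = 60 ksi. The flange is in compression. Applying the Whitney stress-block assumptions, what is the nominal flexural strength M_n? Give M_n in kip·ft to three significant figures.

M_n ≈ 995 kip·ft

Tension: T = A_s f_y = 10.2 × 60 = 612 kips.
Try a within the flange: a = T/(0.85 f'_c b_f) = 612/(0.85 × 4.5 × 23) = 6.957 in.
a = 6.957 > h_f = 4.5 in: the block extends into the web. Split into flange-overhang and web parts.
C_f = 0.85 f'_c (b_f − b_w) h_f = 0.85 × 4.5 × (23 − 15.3) × 4.5 = 132.5 kips.
Remaining web compression depth: a_w = (T − C_f)/(0.85 f'_c b_w) = (612 − 132.5)/(0.85 × 4.5 × 15.3) = 8.193 in.
M_n = C_f(d − h_f/2) + (T − C_f)(d − a_w/2) = 132.5 × (23.2 − 2.25) + 479.5 × (23.2 − 4.0965) = 2775.9 + 9160.1 = 11936.0 kip·in.
M_n = 11936.0/12 = 994.67 kip·ft.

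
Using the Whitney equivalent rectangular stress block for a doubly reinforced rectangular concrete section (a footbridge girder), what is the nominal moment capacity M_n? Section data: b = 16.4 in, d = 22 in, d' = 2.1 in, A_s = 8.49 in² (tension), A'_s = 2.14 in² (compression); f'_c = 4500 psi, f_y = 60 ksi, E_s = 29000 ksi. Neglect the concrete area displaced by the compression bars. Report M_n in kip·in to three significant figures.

Assume both steels yield.
a = (A_s − A'_s) f_y/(0.85 f'_c b) = (8.49 − 2.14) × 60/(0.85 × 4.5 × 16.4) = 6.074 in.
c = a/β₁ = 6.074/0.825 = 7.362 in; ε'_s = 0.003(c − d')/c = 0.0021 ≥ ε_y = 0.0021, so the compression steel yields.
M_n = (A_s − A'_s) f_y (d − a/2) + A'_s f_y (d − d') = 381 × (22 − 3.037) + 128.4 × (22 − 2.1) = 7224.9 + 2555.2 = 9780.1 kip·in.

M_n ≈ 9780 kip·in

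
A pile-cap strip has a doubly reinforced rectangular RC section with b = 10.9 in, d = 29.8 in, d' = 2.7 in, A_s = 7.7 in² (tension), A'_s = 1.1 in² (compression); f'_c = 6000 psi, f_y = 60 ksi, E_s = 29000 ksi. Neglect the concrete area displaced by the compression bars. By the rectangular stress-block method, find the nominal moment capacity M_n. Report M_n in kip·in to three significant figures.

Assume both steels yield.
a = (A_s − A'_s) f_y/(0.85 f'_c b) = (7.7 − 1.1) × 60/(0.85 × 6 × 10.9) = 7.124 in.
c = a/β₁ = 7.124/0.75 = 9.499 in; ε'_s = 0.003(c − d')/c = 0.0021 ≥ ε_y = 0.0021, so the compression steel yields.
M_n = (A_s − A'_s) f_y (d − a/2) + A'_s f_y (d − d') = 396 × (29.8 − 3.562) + 66 × (29.8 − 2.7) = 10390.2 + 1788.6 = 12178.8 kip·in.

M_n ≈ 12200 kip·in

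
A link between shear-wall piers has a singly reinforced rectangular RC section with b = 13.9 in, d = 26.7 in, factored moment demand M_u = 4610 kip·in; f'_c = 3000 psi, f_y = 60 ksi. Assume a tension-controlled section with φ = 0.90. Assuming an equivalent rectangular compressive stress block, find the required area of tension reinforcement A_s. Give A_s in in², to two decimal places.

A_s ≈ 3.61 in²

M_n = M_u/φ = 4610/0.90 = 5122.22 kip·in.
From M_n = 0.85 f'_c a b (d − a/2):
a = d − √(d² − 2M_n/(0.85 f'_c b)) = 26.7 − √(26.7² − 2 × 5122.22/(0.85 × 3 × 13.9)) = 6.112 in.
A_s = 0.85 f'_c a b / f_y = 0.85 × 3 × 6.112 × 13.9 / 60 = 3.611 in².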